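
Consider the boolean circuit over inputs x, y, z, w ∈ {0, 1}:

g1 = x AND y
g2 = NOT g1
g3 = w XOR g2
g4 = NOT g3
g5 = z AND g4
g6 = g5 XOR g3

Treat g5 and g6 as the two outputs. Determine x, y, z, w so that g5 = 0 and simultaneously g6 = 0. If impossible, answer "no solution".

x=0 y=0 z=0 w=1

Check with x=0 y=0 z=0 w=1:
g1 = x AND y = 0 AND 0 = 0
g2 = NOT g1 = NOT 0 = 1
g3 = w XOR g2 = 1 XOR 1 = 0
g4 = NOT g3 = NOT 0 = 1
g5 = z AND g4 = 0 AND 1 = 0
g6 = g5 XOR g3 = 0 XOR 0 = 0
So g5 = 0 and g6 = 0.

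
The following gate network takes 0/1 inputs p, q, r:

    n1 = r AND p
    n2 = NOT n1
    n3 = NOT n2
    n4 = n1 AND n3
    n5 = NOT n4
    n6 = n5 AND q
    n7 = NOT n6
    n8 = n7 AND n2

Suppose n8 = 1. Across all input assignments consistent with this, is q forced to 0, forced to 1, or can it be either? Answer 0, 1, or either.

0

n8 = n7 AND n2 must be 1, so both n7 = 1 and n2 = 1.
n7 = NOT n6 must be 1, so n6 = 0.
n2 = NOT n1 must be 1, so n1 = 0.
Every assignment with n8 = 1 has q = 0; there are 3 such assignment(s).
  p=0, q=0, r=0
  p=0, q=0, r=1
  p=1, q=0, r=0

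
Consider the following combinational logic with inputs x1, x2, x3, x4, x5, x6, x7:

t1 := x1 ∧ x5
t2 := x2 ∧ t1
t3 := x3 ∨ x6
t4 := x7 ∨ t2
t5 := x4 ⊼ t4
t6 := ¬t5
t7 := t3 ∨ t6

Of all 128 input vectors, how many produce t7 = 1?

105

t7 = t3 ∨ t6 must be 1, so at least one of t3, t6 is 1.
Enumerating the 128 input combinations, 105 give t7 = 1 and 23 give t7 = 0.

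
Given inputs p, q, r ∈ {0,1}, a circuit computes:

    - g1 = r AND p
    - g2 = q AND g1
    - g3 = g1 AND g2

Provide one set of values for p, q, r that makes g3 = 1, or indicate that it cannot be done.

g3 = g1 AND g2 must be 1, so both g1 = 1 and g2 = 1.
g1 = r AND p must be 1, so both r = 1 and p = 1.
g2 = q AND g1 must be 1, so both q = 1 and g1 = 1.
Check with p=1, q=1, r=1:
g1 = r AND p = 1 AND 1 = 1
g2 = q AND g1 = 1 AND 1 = 1
g3 = g1 AND g2 = 1 AND 1 = 1
So g3 = 1 as required.

p=1, q=1, r=1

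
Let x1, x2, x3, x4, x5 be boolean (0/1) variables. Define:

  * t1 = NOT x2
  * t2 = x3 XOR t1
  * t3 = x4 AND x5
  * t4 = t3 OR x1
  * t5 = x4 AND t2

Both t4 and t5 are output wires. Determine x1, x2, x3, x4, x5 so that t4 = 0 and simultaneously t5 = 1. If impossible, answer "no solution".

Check with x1=0 x2=1 x3=1 x4=1 x5=0:
t1 = NOT x2 = NOT 1 = 0
t2 = x3 XOR t1 = 1 XOR 0 = 1
t3 = x4 AND x5 = 1 AND 0 = 0
t4 = t3 OR x1 = 0 OR 0 = 0
t5 = x4 AND t2 = 1 AND 1 = 1
So t4 = 0 and t5 = 1.

x1=0 x2=1 x3=1 x4=1 x5=0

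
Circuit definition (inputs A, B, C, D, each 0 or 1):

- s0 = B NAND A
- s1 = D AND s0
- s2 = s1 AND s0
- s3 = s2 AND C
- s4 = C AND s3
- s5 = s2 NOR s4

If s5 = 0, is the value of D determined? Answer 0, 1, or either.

1

s5 = s2 NOR s4 must be 0, so at least one of s2, s4 is 1.
Every assignment with s5 = 0 has D = 1; there are 6 such assignment(s).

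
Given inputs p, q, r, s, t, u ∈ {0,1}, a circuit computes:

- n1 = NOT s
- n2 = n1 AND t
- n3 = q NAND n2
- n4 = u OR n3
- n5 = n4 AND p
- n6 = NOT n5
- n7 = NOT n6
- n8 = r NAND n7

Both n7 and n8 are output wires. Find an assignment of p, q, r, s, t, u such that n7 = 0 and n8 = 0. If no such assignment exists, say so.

Across all 64 input combinations, none give both n7 = 0 and n8 = 0.

no solution exists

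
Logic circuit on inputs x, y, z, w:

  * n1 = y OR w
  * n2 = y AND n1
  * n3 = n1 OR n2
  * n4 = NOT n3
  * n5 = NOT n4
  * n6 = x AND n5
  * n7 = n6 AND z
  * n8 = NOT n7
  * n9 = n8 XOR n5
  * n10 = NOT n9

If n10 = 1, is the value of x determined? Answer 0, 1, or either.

Both values of x occur among assignments with n10 = 1:
  x=0: x=0, y=0, z=0, w=1
  x=1: x=1, y=0, z=0, w=1

either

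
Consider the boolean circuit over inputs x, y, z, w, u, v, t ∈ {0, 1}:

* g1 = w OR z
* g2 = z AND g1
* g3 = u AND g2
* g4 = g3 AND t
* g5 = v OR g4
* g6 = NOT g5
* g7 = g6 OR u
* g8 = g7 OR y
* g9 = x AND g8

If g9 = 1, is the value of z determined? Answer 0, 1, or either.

either

Both values of z occur among assignments with g9 = 1:
  z=0: x=1, y=0, z=0, w=0, u=0, v=0, t=0
  z=1: x=1, y=0, z=1, w=0, u=0, v=0, t=0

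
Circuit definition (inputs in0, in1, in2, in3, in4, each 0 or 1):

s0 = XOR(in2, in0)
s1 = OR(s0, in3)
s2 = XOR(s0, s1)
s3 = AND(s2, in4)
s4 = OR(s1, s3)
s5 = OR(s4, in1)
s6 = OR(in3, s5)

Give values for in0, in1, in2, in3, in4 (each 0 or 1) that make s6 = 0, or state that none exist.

in0=1 in1=0 in2=1 in3=0 in4=1

s6 = OR(in3, s5) must be 0, so both in3 = 0 and s5 = 0.
s5 = OR(s4, in1) must be 0, so both s4 = 0 and in1 = 0.
s4 = OR(s1, s3) must be 0, so both s1 = 0 and s3 = 0.
Check with in0=1 in1=0 in2=1 in3=0 in4=1:
s0 = XOR(in2, in0) = XOR(1, 1) = 0
s1 = OR(s0, in3) = OR(0, 0) = 0
s2 = XOR(s0, s1) = XOR(0, 0) = 0
s3 = AND(s2, in4) = AND(0, 1) = 0
s4 = OR(s1, s3) = OR(0, 0) = 0
s5 = OR(s4, in1) = OR(0, 0) = 0
s6 = OR(in3, s5) = OR(0, 0) = 0
So s6 = 0 as required.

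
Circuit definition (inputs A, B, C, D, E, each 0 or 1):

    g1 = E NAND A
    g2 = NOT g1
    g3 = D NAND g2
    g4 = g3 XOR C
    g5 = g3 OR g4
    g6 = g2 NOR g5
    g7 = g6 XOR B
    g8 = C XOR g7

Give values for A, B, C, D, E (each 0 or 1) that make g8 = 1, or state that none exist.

A=0 B=0 C=1 D=1 E=0

Check with A=0 B=0 C=1 D=1 E=0:
g1 = E NAND A = 0 NAND 0 = 1
g2 = NOT g1 = NOT 1 = 0
g3 = D NAND g2 = 1 NAND 0 = 1
g4 = g3 XOR C = 1 XOR 1 = 0
g5 = g3 OR g4 = 1 OR 0 = 1
g6 = g2 NOR g5 = 0 NOR 1 = 0
g7 = g6 XOR B = 0 XOR 0 = 0
g8 = C XOR g7 = 1 XOR 0 = 1
So g8 = 1 as required.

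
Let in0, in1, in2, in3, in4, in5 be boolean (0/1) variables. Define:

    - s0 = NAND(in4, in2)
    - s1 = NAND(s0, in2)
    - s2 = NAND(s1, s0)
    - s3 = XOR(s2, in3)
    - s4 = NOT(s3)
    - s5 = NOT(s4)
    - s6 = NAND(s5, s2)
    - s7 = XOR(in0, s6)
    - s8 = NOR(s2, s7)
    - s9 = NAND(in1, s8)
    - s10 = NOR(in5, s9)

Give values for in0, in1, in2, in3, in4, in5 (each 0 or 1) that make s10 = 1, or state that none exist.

s10 = NOR(in5, s9) must be 1, so both in5 = 0 and s9 = 0.
s9 = NAND(in1, s8) must be 0, so both in1 = 1 and s8 = 1.
s8 = NOR(s2, s7) must be 1, so both s2 = 0 and s7 = 0.
Check with in0=1 in1=1 in2=0 in3=0 in4=0 in5=0:
s0 = NAND(in4, in2) = NAND(0, 0) = 1
s1 = NAND(s0, in2) = NAND(1, 0) = 1
s2 = NAND(s1, s0) = NAND(1, 1) = 0
s3 = XOR(s2, in3) = XOR(0, 0) = 0
s4 = NOT(s3) = NOT 0 = 1
s5 = NOT(s4) = NOT 1 = 0
s6 = NAND(s5, s2) = NAND(0, 0) = 1
s7 = XOR(in0, s6) = XOR(1, 1) = 0
s8 = NOR(s2, s7) = NOR(0, 0) = 1
s9 = NAND(in1, s8) = NAND(1, 1) = 0
s10 = NOR(in5, s9) = NOR(0, 0) = 1
So s10 = 1 as required.

in0=1 in1=1 in2=0 in3=0 in4=0 in5=0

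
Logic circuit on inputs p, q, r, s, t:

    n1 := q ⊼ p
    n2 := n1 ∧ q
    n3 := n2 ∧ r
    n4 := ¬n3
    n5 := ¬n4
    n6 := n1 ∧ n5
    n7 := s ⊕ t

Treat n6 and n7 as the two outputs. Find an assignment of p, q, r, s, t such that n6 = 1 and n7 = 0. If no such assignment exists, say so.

Check with p=0, q=1, r=1, s=0, t=0:
n1 = q ⊼ p = 1 ⊼ 0 = 1
n2 = n1 ∧ q = 1 ∧ 1 = 1
n3 = n2 ∧ r = 1 ∧ 1 = 1
n4 = ¬n3 = ¬1 = 0
n5 = ¬n4 = ¬0 = 1
n6 = n1 ∧ n5 = 1 ∧ 1 = 1
n7 = s ⊕ t = 0 ⊕ 0 = 0
So n6 = 1 and n7 = 0.

p=0, q=1, r=1, s=0, t=0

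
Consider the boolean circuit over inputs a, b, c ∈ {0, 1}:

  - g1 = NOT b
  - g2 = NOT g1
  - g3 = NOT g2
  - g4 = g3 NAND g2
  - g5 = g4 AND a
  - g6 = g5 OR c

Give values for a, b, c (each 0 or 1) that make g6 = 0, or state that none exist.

g6 = g5 OR c must be 0, so both g5 = 0 and c = 0.
Check with a=0 b=1 c=0:
g1 = NOT b = NOT 1 = 0
g2 = NOT g1 = NOT 0 = 1
g3 = NOT g2 = NOT 1 = 0
g4 = g3 NAND g2 = 0 NAND 1 = 1
g5 = g4 AND a = 1 AND 0 = 0
g6 = g5 OR c = 0 OR 0 = 0
So g6 = 0 as required.

a=0 b=1 c=0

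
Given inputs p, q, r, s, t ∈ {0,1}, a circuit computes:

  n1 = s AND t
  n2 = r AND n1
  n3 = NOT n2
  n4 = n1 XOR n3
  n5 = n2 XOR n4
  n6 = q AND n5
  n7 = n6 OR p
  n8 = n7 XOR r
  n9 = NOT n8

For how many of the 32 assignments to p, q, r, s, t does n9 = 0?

16

n9 = NOT n8 must be 0, so n8 = 1.
n8 = n7 XOR r must be 1, so n7 and r differ.
Enumerating the 32 input combinations, 16 give n9 = 0 and 16 give n9 = 1.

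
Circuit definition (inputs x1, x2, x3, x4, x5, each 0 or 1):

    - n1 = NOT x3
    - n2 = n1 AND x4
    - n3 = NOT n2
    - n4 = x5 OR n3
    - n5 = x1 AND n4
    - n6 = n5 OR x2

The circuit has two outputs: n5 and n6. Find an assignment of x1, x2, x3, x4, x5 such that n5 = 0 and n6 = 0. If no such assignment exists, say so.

x1=0, x2=0, x3=1, x4=1, x5=1

Check with x1=0, x2=0, x3=1, x4=1, x5=1:
n1 = NOT x3 = NOT 1 = 0
n2 = n1 AND x4 = 0 AND 1 = 0
n3 = NOT n2 = NOT 0 = 1
n4 = x5 OR n3 = 1 OR 1 = 1
n5 = x1 AND n4 = 0 AND 1 = 0
n6 = n5 OR x2 = 0 OR 0 = 0
So n5 = 0 and n6 = 0.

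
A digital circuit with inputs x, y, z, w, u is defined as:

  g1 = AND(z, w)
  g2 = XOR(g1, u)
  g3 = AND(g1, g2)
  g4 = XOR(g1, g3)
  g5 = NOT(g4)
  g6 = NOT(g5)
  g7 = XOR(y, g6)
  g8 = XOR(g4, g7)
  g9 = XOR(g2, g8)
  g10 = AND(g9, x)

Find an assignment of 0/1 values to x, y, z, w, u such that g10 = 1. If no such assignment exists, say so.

Check with x=1, y=1, z=0, w=0, u=0:
g1 = AND(z, w) = AND(0, 0) = 0
g2 = XOR(g1, u) = XOR(0, 0) = 0
g3 = AND(g1, g2) = AND(0, 0) = 0
g4 = XOR(g1, g3) = XOR(0, 0) = 0
g5 = NOT(g4) = NOT 0 = 1
g6 = NOT(g5) = NOT 1 = 0
g7 = XOR(y, g6) = XOR(1, 0) = 1
g8 = XOR(g4, g7) = XOR(0, 1) = 1
g9 = XOR(g2, g8) = XOR(0, 1) = 1
g10 = AND(g9, x) = AND(1, 1) = 1
So g10 = 1 as required.

x=1, y=1, z=0, w=0, u=0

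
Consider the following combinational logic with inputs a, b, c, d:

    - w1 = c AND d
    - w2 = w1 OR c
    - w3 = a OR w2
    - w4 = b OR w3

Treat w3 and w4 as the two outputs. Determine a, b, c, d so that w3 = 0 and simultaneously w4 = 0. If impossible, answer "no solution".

Check with a=0, b=0, c=0, d=0:
w1 = c AND d = 0 AND 0 = 0
w2 = w1 OR c = 0 OR 0 = 0
w3 = a OR w2 = 0 OR 0 = 0
w4 = b OR w3 = 0 OR 0 = 0
So w3 = 0 and w4 = 0.

a=0, b=0, c=0, d=0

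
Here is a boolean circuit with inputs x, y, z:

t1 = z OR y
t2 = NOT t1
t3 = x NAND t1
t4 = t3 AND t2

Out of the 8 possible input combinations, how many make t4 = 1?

2

t4 = t3 AND t2 must be 1, so both t3 = 1 and t2 = 1.
t3 = x NAND t1 must be 1, so at least one of x, t1 is 0.
Satisfying assignments:
  x=0, y=0, z=0
  x=1, y=0, z=0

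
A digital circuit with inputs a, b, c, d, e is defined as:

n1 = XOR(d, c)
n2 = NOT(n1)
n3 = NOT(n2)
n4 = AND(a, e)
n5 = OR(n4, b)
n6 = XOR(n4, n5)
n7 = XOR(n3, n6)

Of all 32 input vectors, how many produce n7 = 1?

n7 = XOR(n3, n6) must be 1, so n3 and n6 differ.
Enumerating the 32 input combinations, 16 give n7 = 1 and 16 give n7 = 0.

16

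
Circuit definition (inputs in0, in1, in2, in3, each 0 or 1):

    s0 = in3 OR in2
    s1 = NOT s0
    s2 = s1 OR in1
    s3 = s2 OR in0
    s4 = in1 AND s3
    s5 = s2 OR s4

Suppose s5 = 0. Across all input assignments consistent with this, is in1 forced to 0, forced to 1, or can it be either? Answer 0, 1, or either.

s5 = s2 OR s4 must be 0, so both s2 = 0 and s4 = 0.
s2 = s1 OR in1 must be 0, so both s1 = 0 and in1 = 0.
Every assignment with s5 = 0 has in1 = 0; there are 6 such assignment(s).

0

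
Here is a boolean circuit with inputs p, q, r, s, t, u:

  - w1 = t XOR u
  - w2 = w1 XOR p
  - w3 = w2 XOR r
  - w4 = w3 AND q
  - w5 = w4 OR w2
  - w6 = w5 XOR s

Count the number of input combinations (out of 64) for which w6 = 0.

w6 = w5 XOR s must be 0, so w5 and s are equal.
Enumerating the 64 input combinations, 32 give w6 = 0 and 32 give w6 = 1.

32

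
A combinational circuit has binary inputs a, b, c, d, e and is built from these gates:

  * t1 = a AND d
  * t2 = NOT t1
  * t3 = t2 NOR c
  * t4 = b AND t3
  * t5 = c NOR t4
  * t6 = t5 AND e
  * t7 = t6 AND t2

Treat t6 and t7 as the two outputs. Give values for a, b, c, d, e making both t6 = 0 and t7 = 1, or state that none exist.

Across all 32 input combinations, none give both t6 = 0 and t7 = 1.

no solution exists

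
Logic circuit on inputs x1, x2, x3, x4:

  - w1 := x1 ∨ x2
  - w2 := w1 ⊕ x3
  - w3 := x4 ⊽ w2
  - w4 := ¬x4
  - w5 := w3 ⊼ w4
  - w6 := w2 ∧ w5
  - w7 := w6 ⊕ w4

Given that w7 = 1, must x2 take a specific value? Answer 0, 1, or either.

either

Both values of x2 occur among assignments with w7 = 1:
  x2=0: x1=0, x2=0, x3=0, x4=0
  x2=1: x1=0, x2=1, x3=0, x4=1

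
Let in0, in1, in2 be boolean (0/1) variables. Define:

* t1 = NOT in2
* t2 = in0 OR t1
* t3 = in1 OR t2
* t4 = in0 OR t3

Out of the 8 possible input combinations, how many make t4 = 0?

1

t4 = in0 OR t3 must be 0, so both in0 = 0 and t3 = 0.
t3 = in1 OR t2 must be 0, so both in1 = 0 and t2 = 0.
t2 = in0 OR t1 must be 0, so both in0 = 0 and t1 = 0.
Satisfying assignments:
  in0=0, in1=0, in2=1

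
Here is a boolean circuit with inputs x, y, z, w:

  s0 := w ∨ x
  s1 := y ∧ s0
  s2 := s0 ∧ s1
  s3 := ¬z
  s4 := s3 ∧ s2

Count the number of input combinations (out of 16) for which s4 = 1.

3

s4 = s3 ∧ s2 must be 1, so both s3 = 1 and s2 = 1.
Satisfying assignments:
  x=0, y=1, z=0, w=1
  x=1, y=1, z=0, w=0
  x=1, y=1, z=0, w=1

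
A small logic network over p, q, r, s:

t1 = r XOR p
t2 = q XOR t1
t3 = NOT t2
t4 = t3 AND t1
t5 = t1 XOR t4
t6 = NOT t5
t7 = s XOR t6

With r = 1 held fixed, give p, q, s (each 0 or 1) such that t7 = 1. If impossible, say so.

p=0, q=1, s=0

t7 = s XOR t6 must be 1, so s and t6 differ.
Check with r = 1 and p=0, q=1, s=0:
t1 = r XOR p = 1 XOR 0 = 1
t2 = q XOR t1 = 1 XOR 1 = 0
t3 = NOT t2 = NOT 0 = 1
t4 = t3 AND t1 = 1 AND 1 = 1
t5 = t1 XOR t4 = 1 XOR 1 = 0
t6 = NOT t5 = NOT 0 = 1
t7 = s XOR t6 = 0 XOR 1 = 1
So t7 = 1.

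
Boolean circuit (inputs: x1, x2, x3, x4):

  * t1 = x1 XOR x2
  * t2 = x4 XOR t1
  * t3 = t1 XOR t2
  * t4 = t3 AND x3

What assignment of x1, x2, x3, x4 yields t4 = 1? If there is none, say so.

x1=0, x2=0, x3=1, x4=1

t4 = t3 AND x3 must be 1, so both t3 = 1 and x3 = 1.
Check with x1=0, x2=0, x3=1, x4=1:
t1 = x1 XOR x2 = 0 XOR 0 = 0
t2 = x4 XOR t1 = 1 XOR 0 = 1
t3 = t1 XOR t2 = 0 XOR 1 = 1
t4 = t3 AND x3 = 1 AND 1 = 1
So t4 = 1 as required.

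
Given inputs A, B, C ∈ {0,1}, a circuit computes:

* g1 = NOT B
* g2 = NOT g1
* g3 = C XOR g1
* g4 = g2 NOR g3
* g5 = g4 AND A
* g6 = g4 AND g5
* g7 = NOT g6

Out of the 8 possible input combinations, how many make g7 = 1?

g7 = NOT g6 must be 1, so g6 = 0.
g6 = g4 AND g5 must be 0, so at least one of g4, g5 is 0.
Enumerating the 8 input combinations, 7 give g7 = 1 and 1 give g7 = 0.

7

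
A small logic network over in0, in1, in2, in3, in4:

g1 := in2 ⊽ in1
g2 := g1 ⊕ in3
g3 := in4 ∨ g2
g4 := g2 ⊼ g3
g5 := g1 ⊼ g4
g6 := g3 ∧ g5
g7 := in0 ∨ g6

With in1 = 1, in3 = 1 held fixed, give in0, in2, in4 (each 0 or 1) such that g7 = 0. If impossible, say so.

no solution exists

With in1 = 1, in3 = 1 fixed, none of the 8 settings of in0, in2, in4 give g7 = 0.
For example, with in0=1, in2=1, in4=0:
g1 = in2 ⊽ in1 = 1 ⊽ 1 = 0
g2 = g1 ⊕ in3 = 0 ⊕ 1 = 1
g3 = in4 ∨ g2 = 0 ∨ 1 = 1
g4 = g2 ⊼ g3 = 1 ⊼ 1 = 0
g5 = g1 ⊼ g4 = 0 ⊼ 0 = 1
g6 = g3 ∧ g5 = 1 ∧ 1 = 1
g7 = in0 ∨ g6 = 1 ∨ 1 = 1
giving g7 = 1 ≠ 0.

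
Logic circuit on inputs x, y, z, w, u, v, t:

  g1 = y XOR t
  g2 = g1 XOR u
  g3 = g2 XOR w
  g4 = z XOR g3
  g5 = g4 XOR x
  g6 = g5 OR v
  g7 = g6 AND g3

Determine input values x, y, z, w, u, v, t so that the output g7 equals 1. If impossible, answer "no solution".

x=0, y=1, z=1, w=0, u=1, v=1, t=1

g7 = g6 AND g3 must be 1, so both g6 = 1 and g3 = 1.
g6 = g5 OR v must be 1, so at least one of g5, v is 1.
g3 = g2 XOR w must be 1, so g2 and w differ.
Check with x=0, y=1, z=1, w=0, u=1, v=1, t=1:
g1 = y XOR t = 1 XOR 1 = 0
g2 = g1 XOR u = 0 XOR 1 = 1
g3 = g2 XOR w = 1 XOR 0 = 1
g4 = z XOR g3 = 1 XOR 1 = 0
g5 = g4 XOR x = 0 XOR 0 = 0
g6 = g5 OR v = 0 OR 1 = 1
g7 = g6 AND g3 = 1 AND 1 = 1
So g7 = 1 as required.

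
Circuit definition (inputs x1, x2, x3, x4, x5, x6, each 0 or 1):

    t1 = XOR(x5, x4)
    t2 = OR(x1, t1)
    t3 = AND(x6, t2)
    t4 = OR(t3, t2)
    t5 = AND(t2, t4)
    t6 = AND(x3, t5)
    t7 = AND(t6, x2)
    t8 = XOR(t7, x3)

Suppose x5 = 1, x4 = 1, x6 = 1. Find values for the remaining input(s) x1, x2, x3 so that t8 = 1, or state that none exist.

x1=1, x2=0, x3=1

t8 = XOR(t7, x3) must be 1, so t7 and x3 differ.
Check with x5 = 1, x4 = 1, x6 = 1 and x1=1, x2=0, x3=1:
t1 = XOR(x5, x4) = XOR(1, 1) = 0
t2 = OR(x1, t1) = OR(1, 0) = 1
t3 = AND(x6, t2) = AND(1, 1) = 1
t4 = OR(t3, t2) = OR(1, 1) = 1
t5 = AND(t2, t4) = AND(1, 1) = 1
t6 = AND(x3, t5) = AND(1, 1) = 1
t7 = AND(t6, x2) = AND(1, 0) = 0
t8 = XOR(t7, x3) = XOR(0, 1) = 1
So t8 = 1.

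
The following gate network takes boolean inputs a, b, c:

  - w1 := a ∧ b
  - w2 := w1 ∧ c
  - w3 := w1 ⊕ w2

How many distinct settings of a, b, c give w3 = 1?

1

w3 = w1 ⊕ w2 must be 1, so w1 and w2 differ.
Enumerating the 8 input combinations, 1 give w3 = 1 and 7 give w3 = 0.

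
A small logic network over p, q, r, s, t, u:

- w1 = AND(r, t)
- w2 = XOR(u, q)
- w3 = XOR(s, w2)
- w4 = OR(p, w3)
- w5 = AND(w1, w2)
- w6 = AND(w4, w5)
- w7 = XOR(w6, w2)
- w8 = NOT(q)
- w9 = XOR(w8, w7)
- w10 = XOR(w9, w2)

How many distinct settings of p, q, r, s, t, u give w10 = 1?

32

w10 = XOR(w9, w2) must be 1, so w9 and w2 differ.
Enumerating the 64 input combinations, 32 give w10 = 1 and 32 give w10 = 0.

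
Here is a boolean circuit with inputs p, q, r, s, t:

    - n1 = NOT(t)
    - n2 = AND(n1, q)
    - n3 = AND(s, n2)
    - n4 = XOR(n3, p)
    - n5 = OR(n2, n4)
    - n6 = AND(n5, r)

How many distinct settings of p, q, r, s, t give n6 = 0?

22

n6 = AND(n5, r) must be 0, so at least one of n5, r is 0.
Enumerating the 32 input combinations, 22 give n6 = 0 and 10 give n6 = 1.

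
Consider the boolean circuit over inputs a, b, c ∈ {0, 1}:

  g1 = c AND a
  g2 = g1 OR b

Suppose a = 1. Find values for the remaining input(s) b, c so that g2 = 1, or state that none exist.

b=1, c=0

Check with a = 1 and b=1, c=0:
g1 = c AND a = 0 AND 1 = 0
g2 = g1 OR b = 0 OR 1 = 1
So g2 = 1.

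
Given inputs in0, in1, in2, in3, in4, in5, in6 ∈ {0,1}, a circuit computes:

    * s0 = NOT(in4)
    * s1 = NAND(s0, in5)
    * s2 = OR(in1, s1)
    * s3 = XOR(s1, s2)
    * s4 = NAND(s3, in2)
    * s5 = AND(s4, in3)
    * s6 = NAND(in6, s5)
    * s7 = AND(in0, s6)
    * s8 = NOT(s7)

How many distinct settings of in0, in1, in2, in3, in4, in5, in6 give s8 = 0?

s8 = NOT(s7) must be 0, so s7 = 1.
s7 = AND(in0, s6) must be 1, so both in0 = 1 and s6 = 1.
Enumerating the 128 input combinations, 49 give s8 = 0 and 79 give s8 = 1.

49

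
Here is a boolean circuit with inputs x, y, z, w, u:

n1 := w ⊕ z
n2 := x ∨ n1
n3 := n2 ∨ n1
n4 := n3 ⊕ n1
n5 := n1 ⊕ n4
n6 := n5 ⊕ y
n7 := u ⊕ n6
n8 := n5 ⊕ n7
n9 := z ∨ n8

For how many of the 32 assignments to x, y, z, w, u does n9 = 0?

8

n9 = z ∨ n8 must be 0, so both z = 0 and n8 = 0.
n8 = n5 ⊕ n7 must be 0, so n5 and n7 are equal.
Enumerating the 32 input combinations, 8 give n9 = 0 and 24 give n9 = 1.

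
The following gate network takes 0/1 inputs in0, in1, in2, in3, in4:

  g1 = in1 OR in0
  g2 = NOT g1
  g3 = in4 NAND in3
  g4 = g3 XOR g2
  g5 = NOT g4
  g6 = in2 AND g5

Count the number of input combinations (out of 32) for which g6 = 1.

g6 = in2 AND g5 must be 1, so both in2 = 1 and g5 = 1.
g5 = NOT g4 must be 1, so g4 = 0.
g4 = g3 XOR g2 must be 0, so g3 and g2 are equal.
Satisfying assignments:
  in0=0, in1=0, in2=1, in3=0, in4=0
  in0=0, in1=0, in2=1, in3=0, in4=1
  in0=0, in1=0, in2=1, in3=1, in4=0
  in0=0, in1=1, in2=1, in3=1, in4=1
  in0=1, in1=0, in2=1, in3=1, in4=1
  in0=1, in1=1, in2=1, in3=1, in4=1

6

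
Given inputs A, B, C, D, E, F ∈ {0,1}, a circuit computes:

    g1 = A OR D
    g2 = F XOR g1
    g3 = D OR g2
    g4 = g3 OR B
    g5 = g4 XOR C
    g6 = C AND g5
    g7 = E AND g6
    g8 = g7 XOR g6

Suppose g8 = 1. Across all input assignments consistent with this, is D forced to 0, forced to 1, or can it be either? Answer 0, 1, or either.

g8 = g7 XOR g6 must be 1, so g7 and g6 differ.
Every assignment with g8 = 1 has D = 0; there are 2 such assignment(s).
  A=0, B=0, C=1, D=0, E=0, F=0
  A=1, B=0, C=1, D=0, E=0, F=1

0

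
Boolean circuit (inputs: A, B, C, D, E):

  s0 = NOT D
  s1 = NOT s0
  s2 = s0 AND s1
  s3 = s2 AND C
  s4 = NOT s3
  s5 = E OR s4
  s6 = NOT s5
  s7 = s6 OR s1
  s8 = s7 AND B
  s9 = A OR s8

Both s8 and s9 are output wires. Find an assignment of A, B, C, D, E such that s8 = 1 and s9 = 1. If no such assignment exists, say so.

Check with A=0 B=1 C=1 D=1 E=1:
s0 = NOT D = NOT 1 = 0
s1 = NOT s0 = NOT 0 = 1
s2 = s0 AND s1 = 0 AND 1 = 0
s3 = s2 AND C = 0 AND 1 = 0
s4 = NOT s3 = NOT 0 = 1
s5 = E OR s4 = 1 OR 1 = 1
s6 = NOT s5 = NOT 1 = 0
s7 = s6 OR s1 = 0 OR 1 = 1
s8 = s7 AND B = 1 AND 1 = 1
s9 = A OR s8 = 0 OR 1 = 1
So s8 = 1 and s9 = 1.

A=0 B=1 C=1 D=1 E=1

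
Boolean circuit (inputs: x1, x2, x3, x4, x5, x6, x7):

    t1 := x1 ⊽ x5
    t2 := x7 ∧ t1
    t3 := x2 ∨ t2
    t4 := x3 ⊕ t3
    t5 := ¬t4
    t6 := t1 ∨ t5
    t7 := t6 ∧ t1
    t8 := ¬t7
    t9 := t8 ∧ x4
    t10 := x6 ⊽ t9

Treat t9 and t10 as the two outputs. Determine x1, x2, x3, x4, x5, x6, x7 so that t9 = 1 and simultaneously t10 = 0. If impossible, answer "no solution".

Check with x1=0 x2=1 x3=1 x4=1 x5=1 x6=1 x7=0:
t1 = x1 ⊽ x5 = 0 ⊽ 1 = 0
t2 = x7 ∧ t1 = 0 ∧ 0 = 0
t3 = x2 ∨ t2 = 1 ∨ 0 = 1
t4 = x3 ⊕ t3 = 1 ⊕ 1 = 0
t5 = ¬t4 = ¬0 = 1
t6 = t1 ∨ t5 = 0 ∨ 1 = 1
t7 = t6 ∧ t1 = 1 ∧ 0 = 0
t8 = ¬t7 = ¬0 = 1
t9 = t8 ∧ x4 = 1 ∧ 1 = 1
t10 = x6 ⊽ t9 = 1 ⊽ 1 = 0
So t9 = 1 and t10 = 0.

x1=0 x2=1 x3=1 x4=1 x5=1 x6=1 x7=0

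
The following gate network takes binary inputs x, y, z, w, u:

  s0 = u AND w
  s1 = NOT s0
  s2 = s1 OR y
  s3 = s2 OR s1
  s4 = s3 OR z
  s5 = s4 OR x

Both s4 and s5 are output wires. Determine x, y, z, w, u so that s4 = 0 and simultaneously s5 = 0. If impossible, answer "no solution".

Check with x=0, y=0, z=0, w=1, u=1:
s0 = u AND w = 1 AND 1 = 1
s1 = NOT s0 = NOT 1 = 0
s2 = s1 OR y = 0 OR 0 = 0
s3 = s2 OR s1 = 0 OR 0 = 0
s4 = s3 OR z = 0 OR 0 = 0
s5 = s4 OR x = 0 OR 0 = 0
So s4 = 0 and s5 = 0.

x=0, y=0, z=0, w=1, u=1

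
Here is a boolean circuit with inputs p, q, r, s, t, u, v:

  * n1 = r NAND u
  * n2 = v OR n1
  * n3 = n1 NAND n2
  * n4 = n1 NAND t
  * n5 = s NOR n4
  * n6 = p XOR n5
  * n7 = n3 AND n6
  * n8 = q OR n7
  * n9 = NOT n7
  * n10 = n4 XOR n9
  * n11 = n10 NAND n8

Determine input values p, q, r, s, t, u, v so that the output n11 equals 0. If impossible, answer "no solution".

p=0, q=1, r=1, s=0, t=1, u=0, v=1

n11 = n10 NAND n8 must be 0, so both n10 = 1 and n8 = 1.
Check with p=0, q=1, r=1, s=0, t=1, u=0, v=1:
n1 = r NAND u = 1 NAND 0 = 1
n2 = v OR n1 = 1 OR 1 = 1
n3 = n1 NAND n2 = 1 NAND 1 = 0
n4 = n1 NAND t = 1 NAND 1 = 0
n5 = s NOR n4 = 0 NOR 0 = 1
n6 = p XOR n5 = 0 XOR 1 = 1
n7 = n3 AND n6 = 0 AND 1 = 0
n8 = q OR n7 = 1 OR 0 = 1
n9 = NOT n7 = NOT 0 = 1
n10 = n4 XOR n9 = 0 XOR 1 = 1
n11 = n10 NAND n8 = 1 NAND 1 = 0
So n11 = 0 as required.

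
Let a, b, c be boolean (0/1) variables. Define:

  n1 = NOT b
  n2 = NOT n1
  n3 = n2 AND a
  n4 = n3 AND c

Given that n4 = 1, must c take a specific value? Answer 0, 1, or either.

1

n4 = n3 AND c must be 1, so both n3 = 1 and c = 1.
Every assignment with n4 = 1 has c = 1; there are 1 such assignment(s).
  a=1, b=1, c=1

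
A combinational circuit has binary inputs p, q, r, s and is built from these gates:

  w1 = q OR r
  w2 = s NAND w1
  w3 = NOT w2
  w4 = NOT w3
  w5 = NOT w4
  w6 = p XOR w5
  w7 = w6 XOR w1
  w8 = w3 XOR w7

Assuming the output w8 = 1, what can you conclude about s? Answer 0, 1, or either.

either

Both values of s occur among assignments with w8 = 1:
  s=0: p=0, q=0, r=1, s=0
  s=1: p=0, q=0, r=1, s=1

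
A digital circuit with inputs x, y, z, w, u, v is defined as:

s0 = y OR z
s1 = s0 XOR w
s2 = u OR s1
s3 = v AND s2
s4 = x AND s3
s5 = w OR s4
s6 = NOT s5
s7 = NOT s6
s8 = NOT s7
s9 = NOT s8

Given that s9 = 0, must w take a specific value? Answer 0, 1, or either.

0

s9 = NOT s8 must be 0, so s8 = 1.
Every assignment with s9 = 0 has w = 0; there are 25 such assignment(s).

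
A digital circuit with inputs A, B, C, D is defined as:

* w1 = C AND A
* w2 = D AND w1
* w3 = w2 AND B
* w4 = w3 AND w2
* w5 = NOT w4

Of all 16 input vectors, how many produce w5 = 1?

w5 = NOT w4 must be 1, so w4 = 0.
w4 = w3 AND w2 must be 0, so at least one of w3, w2 is 0.
Enumerating the 16 input combinations, 15 give w5 = 1 and 1 give w5 = 0.

15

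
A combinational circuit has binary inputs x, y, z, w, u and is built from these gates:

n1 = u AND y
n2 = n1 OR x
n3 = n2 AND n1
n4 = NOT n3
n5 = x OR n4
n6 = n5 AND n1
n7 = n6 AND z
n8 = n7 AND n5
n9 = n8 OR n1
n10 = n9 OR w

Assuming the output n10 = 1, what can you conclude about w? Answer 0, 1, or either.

either

Both values of w occur among assignments with n10 = 1:
  w=0: x=0, y=1, z=0, w=0, u=1
  w=1: x=0, y=0, z=0, w=1, u=0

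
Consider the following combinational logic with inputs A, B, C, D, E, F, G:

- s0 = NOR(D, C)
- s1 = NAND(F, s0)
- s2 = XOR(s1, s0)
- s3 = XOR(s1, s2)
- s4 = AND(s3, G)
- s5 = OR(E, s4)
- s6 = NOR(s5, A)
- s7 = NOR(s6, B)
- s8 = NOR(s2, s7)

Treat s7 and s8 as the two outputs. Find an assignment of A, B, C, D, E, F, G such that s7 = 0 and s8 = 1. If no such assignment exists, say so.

Check with A=1, B=1, C=0, D=0, E=0, F=0, G=0:
s0 = NOR(D, C) = NOR(0, 0) = 1
s1 = NAND(F, s0) = NAND(0, 1) = 1
s2 = XOR(s1, s0) = XOR(1, 1) = 0
s3 = XOR(s1, s2) = XOR(1, 0) = 1
s4 = AND(s3, G) = AND(1, 0) = 0
s5 = OR(E, s4) = OR(0, 0) = 0
s6 = NOR(s5, A) = NOR(0, 1) = 0
s7 = NOR(s6, B) = NOR(0, 1) = 0
s8 = NOR(s2, s7) = NOR(0, 0) = 1
So s7 = 0 and s8 = 1.

A=1, B=1, C=0, D=0, E=0, F=0, G=0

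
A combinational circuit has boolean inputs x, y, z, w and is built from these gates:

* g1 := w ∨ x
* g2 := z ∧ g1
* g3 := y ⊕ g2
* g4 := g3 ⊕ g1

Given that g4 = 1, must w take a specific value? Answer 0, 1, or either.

Both values of w occur among assignments with g4 = 1:
  w=0: x=0, y=1, z=0, w=0
  w=1: x=0, y=0, z=0, w=1

either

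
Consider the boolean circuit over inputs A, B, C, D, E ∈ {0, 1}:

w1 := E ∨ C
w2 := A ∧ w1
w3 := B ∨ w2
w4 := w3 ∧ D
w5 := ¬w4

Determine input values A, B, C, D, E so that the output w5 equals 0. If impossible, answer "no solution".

Check with A=1 B=0 C=1 D=1 E=1:
w1 = E ∨ C = 1 ∨ 1 = 1
w2 = A ∧ w1 = 1 ∧ 1 = 1
w3 = B ∨ w2 = 0 ∨ 1 = 1
w4 = w3 ∧ D = 1 ∧ 1 = 1
w5 = ¬w4 = ¬1 = 0
So w5 = 0 as required.

A=1 B=0 C=1 D=1 E=1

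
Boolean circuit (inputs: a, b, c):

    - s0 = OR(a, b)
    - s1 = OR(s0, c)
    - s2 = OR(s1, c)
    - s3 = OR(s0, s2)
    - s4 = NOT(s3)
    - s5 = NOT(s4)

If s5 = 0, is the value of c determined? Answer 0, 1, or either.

s5 = NOT(s4) must be 0, so s4 = 1.
s4 = NOT(s3) must be 1, so s3 = 0.
Every assignment with s5 = 0 has c = 0; there are 1 such assignment(s).
  a=0, b=0, c=0

0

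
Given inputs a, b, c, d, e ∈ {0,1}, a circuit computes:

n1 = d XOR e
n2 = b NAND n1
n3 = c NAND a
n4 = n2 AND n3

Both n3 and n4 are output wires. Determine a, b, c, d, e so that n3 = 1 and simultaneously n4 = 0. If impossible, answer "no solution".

Check with a=1 b=1 c=0 d=0 e=1:
n1 = d XOR e = 0 XOR 1 = 1
n2 = b NAND n1 = 1 NAND 1 = 0
n3 = c NAND a = 0 NAND 1 = 1
n4 = n2 AND n3 = 0 AND 1 = 0
So n3 = 1 and n4 = 0.

a=1 b=1 c=0 d=0 e=1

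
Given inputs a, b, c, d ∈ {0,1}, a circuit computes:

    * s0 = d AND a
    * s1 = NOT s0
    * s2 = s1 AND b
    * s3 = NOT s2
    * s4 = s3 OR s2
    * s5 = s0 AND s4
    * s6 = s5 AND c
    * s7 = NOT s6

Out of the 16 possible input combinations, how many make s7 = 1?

s7 = NOT s6 must be 1, so s6 = 0.
s6 = s5 AND c must be 0, so at least one of s5, c is 0.
Enumerating the 16 input combinations, 14 give s7 = 1 and 2 give s7 = 0.

14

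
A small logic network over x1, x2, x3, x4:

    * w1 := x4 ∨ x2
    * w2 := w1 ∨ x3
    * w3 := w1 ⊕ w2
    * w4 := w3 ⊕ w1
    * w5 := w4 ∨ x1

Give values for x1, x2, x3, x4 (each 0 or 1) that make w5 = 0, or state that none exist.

Check with x1=0, x2=0, x3=0, x4=0:
w1 = x4 ∨ x2 = 0 ∨ 0 = 0
w2 = w1 ∨ x3 = 0 ∨ 0 = 0
w3 = w1 ⊕ w2 = 0 ⊕ 0 = 0
w4 = w3 ⊕ w1 = 0 ⊕ 0 = 0
w5 = w4 ∨ x1 = 0 ∨ 0 = 0
So w5 = 0 as required.

x1=0, x2=0, x3=0, x4=0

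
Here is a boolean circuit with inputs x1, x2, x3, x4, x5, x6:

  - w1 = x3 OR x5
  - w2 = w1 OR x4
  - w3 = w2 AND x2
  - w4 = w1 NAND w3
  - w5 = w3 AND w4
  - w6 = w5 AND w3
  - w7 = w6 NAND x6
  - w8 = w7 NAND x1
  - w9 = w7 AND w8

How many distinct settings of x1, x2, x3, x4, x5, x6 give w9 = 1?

w9 = w7 AND w8 must be 1, so both w7 = 1 and w8 = 1.
w7 = w6 NAND x6 must be 1, so at least one of w6, x6 is 0.
w8 = w7 NAND x1 must be 1, so at least one of w7, x1 is 0.
Enumerating the 64 input combinations, 31 give w9 = 1 and 33 give w9 = 0.

31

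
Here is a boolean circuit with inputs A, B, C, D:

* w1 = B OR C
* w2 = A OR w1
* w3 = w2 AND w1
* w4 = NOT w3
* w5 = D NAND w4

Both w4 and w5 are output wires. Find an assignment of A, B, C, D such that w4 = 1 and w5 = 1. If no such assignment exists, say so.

Check with A=0, B=0, C=0, D=0:
w1 = B OR C = 0 OR 0 = 0
w2 = A OR w1 = 0 OR 0 = 0
w3 = w2 AND w1 = 0 AND 0 = 0
w4 = NOT w3 = NOT 0 = 1
w5 = D NAND w4 = 0 NAND 1 = 1
So w4 = 1 and w5 = 1.

A=0, B=0, C=0, D=0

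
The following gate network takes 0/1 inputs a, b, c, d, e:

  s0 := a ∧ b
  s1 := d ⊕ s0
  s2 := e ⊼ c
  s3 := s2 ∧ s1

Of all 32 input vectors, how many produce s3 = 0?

20

s3 = s2 ∧ s1 must be 0, so at least one of s2, s1 is 0.
Enumerating the 32 input combinations, 20 give s3 = 0 and 12 give s3 = 1.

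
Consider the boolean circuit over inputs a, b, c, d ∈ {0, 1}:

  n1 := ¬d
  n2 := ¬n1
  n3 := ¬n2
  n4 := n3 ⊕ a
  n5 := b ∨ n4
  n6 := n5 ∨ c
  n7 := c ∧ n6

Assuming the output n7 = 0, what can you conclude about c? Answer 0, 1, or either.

0

n7 = c ∧ n6 must be 0, so at least one of c, n6 is 0.
Every assignment with n7 = 0 has c = 0; there are 8 such assignment(s).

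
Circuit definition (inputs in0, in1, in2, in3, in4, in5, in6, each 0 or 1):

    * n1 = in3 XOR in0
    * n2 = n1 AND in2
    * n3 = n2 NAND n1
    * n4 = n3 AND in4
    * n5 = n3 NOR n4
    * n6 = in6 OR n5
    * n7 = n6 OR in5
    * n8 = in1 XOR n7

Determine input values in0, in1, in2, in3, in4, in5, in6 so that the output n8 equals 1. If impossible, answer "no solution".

in0=0 in1=0 in2=1 in3=1 in4=1 in5=0 in6=0

n8 = in1 XOR n7 must be 1, so in1 and n7 differ.
Check with in0=0 in1=0 in2=1 in3=1 in4=1 in5=0 in6=0:
n1 = in3 XOR in0 = 1 XOR 0 = 1
n2 = n1 AND in2 = 1 AND 1 = 1
n3 = n2 NAND n1 = 1 NAND 1 = 0
n4 = n3 AND in4 = 0 AND 1 = 0
n5 = n3 NOR n4 = 0 NOR 0 = 1
n6 = in6 OR n5 = 0 OR 1 = 1
n7 = n6 OR in5 = 1 OR 0 = 1
n8 = in1 XOR n7 = 0 XOR 1 = 1
So n8 = 1 as required.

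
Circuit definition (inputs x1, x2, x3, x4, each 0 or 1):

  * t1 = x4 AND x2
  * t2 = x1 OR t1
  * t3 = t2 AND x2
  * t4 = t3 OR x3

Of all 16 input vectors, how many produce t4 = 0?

5

t4 = t3 OR x3 must be 0, so both t3 = 0 and x3 = 0.
t3 = t2 AND x2 must be 0, so at least one of t2, x2 is 0.
Satisfying assignments:
  x1=0, x2=0, x3=0, x4=0
  x1=0, x2=0, x3=0, x4=1
  x1=0, x2=1, x3=0, x4=0
  x1=1, x2=0, x3=0, x4=0
  x1=1, x2=0, x3=0, x4=1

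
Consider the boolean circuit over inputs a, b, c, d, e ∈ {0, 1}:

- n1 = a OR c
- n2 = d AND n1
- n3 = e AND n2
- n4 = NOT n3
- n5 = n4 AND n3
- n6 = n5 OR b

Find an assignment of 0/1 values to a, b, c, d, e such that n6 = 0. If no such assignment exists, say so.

n6 = n5 OR b must be 0, so both n5 = 0 and b = 0.
Check with a=1 b=0 c=0 d=1 e=0:
n1 = a OR c = 1 OR 0 = 1
n2 = d AND n1 = 1 AND 1 = 1
n3 = e AND n2 = 0 AND 1 = 0
n4 = NOT n3 = NOT 0 = 1
n5 = n4 AND n3 = 1 AND 0 = 0
n6 = n5 OR b = 0 OR 0 = 0
So n6 = 0 as required.

a=1 b=0 c=0 d=1 e=0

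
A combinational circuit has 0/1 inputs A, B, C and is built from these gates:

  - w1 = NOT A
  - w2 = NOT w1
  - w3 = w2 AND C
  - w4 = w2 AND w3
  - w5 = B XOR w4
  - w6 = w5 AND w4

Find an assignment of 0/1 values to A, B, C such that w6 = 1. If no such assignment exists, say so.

Check with A=1, B=0, C=1:
w1 = NOT A = NOT 1 = 0
w2 = NOT w1 = NOT 0 = 1
w3 = w2 AND C = 1 AND 1 = 1
w4 = w2 AND w3 = 1 AND 1 = 1
w5 = B XOR w4 = 0 XOR 1 = 1
w6 = w5 AND w4 = 1 AND 1 = 1
So w6 = 1 as required.

A=1, B=0, C=1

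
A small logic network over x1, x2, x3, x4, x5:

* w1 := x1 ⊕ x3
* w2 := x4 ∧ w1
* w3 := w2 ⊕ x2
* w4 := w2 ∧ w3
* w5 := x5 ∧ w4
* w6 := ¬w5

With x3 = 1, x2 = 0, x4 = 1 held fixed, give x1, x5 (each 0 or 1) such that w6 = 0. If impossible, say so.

x1=0, x5=1

w6 = ¬w5 must be 0, so w5 = 1.
Check with x3 = 1, x2 = 0, x4 = 1 and x1=0, x5=1:
w1 = x1 ⊕ x3 = 0 ⊕ 1 = 1
w2 = x4 ∧ w1 = 1 ∧ 1 = 1
w3 = w2 ⊕ x2 = 1 ⊕ 0 = 1
w4 = w2 ∧ w3 = 1 ∧ 1 = 1
w5 = x5 ∧ w4 = 1 ∧ 1 = 1
w6 = ¬w5 = ¬1 = 0
So w6 = 0.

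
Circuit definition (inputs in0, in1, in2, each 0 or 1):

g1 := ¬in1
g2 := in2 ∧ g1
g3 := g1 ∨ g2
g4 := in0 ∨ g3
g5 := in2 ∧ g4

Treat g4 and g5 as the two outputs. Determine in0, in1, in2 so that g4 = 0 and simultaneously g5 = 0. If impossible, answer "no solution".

Check with in0=0 in1=1 in2=1:
g1 = ¬in1 = ¬1 = 0
g2 = in2 ∧ g1 = 1 ∧ 0 = 0
g3 = g1 ∨ g2 = 0 ∨ 0 = 0
g4 = in0 ∨ g3 = 0 ∨ 0 = 0
g5 = in2 ∧ g4 = 1 ∧ 0 = 0
So g4 = 0 and g5 = 0.

in0=0 in1=1 in2=1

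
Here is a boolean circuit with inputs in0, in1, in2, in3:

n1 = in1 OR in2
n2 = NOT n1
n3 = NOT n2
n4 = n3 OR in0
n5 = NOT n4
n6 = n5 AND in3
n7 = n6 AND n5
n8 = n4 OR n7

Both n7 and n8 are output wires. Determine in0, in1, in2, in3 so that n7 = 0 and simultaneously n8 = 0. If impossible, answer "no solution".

in0=0, in1=0, in2=0, in3=0

Check with in0=0, in1=0, in2=0, in3=0:
n1 = in1 OR in2 = 0 OR 0 = 0
n2 = NOT n1 = NOT 0 = 1
n3 = NOT n2 = NOT 1 = 0
n4 = n3 OR in0 = 0 OR 0 = 0
n5 = NOT n4 = NOT 0 = 1
n6 = n5 AND in3 = 1 AND 0 = 0
n7 = n6 AND n5 = 0 AND 1 = 0
n8 = n4 OR n7 = 0 OR 0 = 0
So n7 = 0 and n8 = 0.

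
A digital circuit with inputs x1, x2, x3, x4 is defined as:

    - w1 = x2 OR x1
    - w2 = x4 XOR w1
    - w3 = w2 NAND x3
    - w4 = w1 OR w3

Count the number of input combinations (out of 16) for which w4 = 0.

w4 = w1 OR w3 must be 0, so both w1 = 0 and w3 = 0.
w1 = x2 OR x1 must be 0, so both x2 = 0 and x1 = 0.
Satisfying assignments:
  x1=0, x2=0, x3=1, x4=1

1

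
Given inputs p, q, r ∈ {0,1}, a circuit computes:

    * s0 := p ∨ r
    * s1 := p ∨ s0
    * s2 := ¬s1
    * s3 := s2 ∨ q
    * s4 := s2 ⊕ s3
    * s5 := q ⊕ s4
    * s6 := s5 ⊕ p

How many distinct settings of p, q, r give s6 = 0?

3

s6 = s5 ⊕ p must be 0, so s5 and p are equal.
Enumerating the 8 input combinations, 3 give s6 = 0 and 5 give s6 = 1.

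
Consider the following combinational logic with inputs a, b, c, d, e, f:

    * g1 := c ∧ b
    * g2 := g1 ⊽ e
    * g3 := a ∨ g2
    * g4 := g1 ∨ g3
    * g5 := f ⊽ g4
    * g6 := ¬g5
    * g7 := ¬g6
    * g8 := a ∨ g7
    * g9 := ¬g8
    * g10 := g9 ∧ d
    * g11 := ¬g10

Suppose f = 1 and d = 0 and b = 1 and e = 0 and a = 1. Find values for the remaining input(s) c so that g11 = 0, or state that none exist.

no solution exists

With f = 1 and d = 0 and b = 1 and e = 0 and a = 1 fixed, none of the 2 settings of c give g11 = 0.
For example, with c=0:
g1 = c ∧ b = 0 ∧ 1 = 0
g2 = g1 ⊽ e = 0 ⊽ 0 = 1
g3 = a ∨ g2 = 1 ∨ 1 = 1
g4 = g1 ∨ g3 = 0 ∨ 1 = 1
g5 = f ⊽ g4 = 1 ⊽ 1 = 0
g6 = ¬g5 = ¬0 = 1
g7 = ¬g6 = ¬1 = 0
g8 = a ∨ g7 = 1 ∨ 0 = 1
g9 = ¬g8 = ¬1 = 0
g10 = g9 ∧ d = 0 ∧ 0 = 0
g11 = ¬g10 = ¬0 = 1
giving g11 = 1 ≠ 0.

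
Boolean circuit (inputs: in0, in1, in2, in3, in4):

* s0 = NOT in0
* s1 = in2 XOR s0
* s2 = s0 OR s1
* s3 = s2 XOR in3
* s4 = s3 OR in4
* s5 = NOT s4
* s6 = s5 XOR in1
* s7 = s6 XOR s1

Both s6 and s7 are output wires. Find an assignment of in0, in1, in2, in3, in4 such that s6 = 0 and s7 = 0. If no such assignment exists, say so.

Check with in0=1, in1=0, in2=0, in3=1, in4=1:
s0 = NOT in0 = NOT 1 = 0
s1 = in2 XOR s0 = 0 XOR 0 = 0
s2 = s0 OR s1 = 0 OR 0 = 0
s3 = s2 XOR in3 = 0 XOR 1 = 1
s4 = s3 OR in4 = 1 OR 1 = 1
s5 = NOT s4 = NOT 1 = 0
s6 = s5 XOR in1 = 0 XOR 0 = 0
s7 = s6 XOR s1 = 0 XOR 0 = 0
So s6 = 0 and s7 = 0.

in0=1, in1=0, in2=0, in3=1, in4=1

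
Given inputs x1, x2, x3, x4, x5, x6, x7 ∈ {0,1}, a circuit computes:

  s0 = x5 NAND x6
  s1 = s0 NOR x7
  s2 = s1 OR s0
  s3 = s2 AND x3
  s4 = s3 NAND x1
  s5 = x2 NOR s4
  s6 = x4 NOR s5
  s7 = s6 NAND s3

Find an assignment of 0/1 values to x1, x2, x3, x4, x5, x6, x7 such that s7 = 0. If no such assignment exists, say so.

s7 = s6 NAND s3 must be 0, so both s6 = 1 and s3 = 1.
s6 = x4 NOR s5 must be 1, so both x4 = 0 and s5 = 0.
s3 = s2 AND x3 must be 1, so both s2 = 1 and x3 = 1.
Check with x1=1, x2=1, x3=1, x4=0, x5=1, x6=1, x7=0:
s0 = x5 NAND x6 = 1 NAND 1 = 0
s1 = s0 NOR x7 = 0 NOR 0 = 1
s2 = s1 OR s0 = 1 OR 0 = 1
s3 = s2 AND x3 = 1 AND 1 = 1
s4 = s3 NAND x1 = 1 NAND 1 = 0
s5 = x2 NOR s4 = 1 NOR 0 = 0
s6 = x4 NOR s5 = 0 NOR 0 = 1
s7 = s6 NAND s3 = 1 NAND 1 = 0
So s7 = 0 as required.

x1=1, x2=1, x3=1, x4=0, x5=1, x6=1, x7=0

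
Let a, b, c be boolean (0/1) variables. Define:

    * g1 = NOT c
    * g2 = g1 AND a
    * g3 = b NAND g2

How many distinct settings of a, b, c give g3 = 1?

7

g3 = b NAND g2 must be 1, so at least one of b, g2 is 0.
Enumerating the 8 input combinations, 7 give g3 = 1 and 1 give g3 = 0.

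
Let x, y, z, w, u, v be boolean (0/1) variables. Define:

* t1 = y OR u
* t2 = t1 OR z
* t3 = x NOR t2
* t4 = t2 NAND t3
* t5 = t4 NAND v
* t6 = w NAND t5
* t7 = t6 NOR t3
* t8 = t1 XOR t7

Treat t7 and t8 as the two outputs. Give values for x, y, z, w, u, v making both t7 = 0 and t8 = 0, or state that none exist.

x=1, y=0, z=0, w=0, u=0, v=0

Check with x=1, y=0, z=0, w=0, u=0, v=0:
t1 = y OR u = 0 OR 0 = 0
t2 = t1 OR z = 0 OR 0 = 0
t3 = x NOR t2 = 1 NOR 0 = 0
t4 = t2 NAND t3 = 0 NAND 0 = 1
t5 = t4 NAND v = 1 NAND 0 = 1
t6 = w NAND t5 = 0 NAND 1 = 1
t7 = t6 NOR t3 = 1 NOR 0 = 0
t8 = t1 XOR t7 = 0 XOR 0 = 0
So t7 = 0 and t8 = 0.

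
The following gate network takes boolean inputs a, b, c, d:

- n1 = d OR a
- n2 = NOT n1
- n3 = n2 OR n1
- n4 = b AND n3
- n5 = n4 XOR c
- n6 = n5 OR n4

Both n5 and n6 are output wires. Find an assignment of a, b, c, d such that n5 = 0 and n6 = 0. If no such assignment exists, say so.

Check with a=1, b=0, c=0, d=0:
n1 = d OR a = 0 OR 1 = 1
n2 = NOT n1 = NOT 1 = 0
n3 = n2 OR n1 = 0 OR 1 = 1
n4 = b AND n3 = 0 AND 1 = 0
n5 = n4 XOR c = 0 XOR 0 = 0
n6 = n5 OR n4 = 0 OR 0 = 0
So n5 = 0 and n6 = 0.

a=1, b=0, c=0, d=0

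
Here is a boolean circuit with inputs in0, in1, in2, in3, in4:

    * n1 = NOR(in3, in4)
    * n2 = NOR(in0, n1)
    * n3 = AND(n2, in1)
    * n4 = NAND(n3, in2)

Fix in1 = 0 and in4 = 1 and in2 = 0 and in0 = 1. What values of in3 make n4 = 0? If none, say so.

no solution exists

With in1 = 0 and in4 = 1 and in2 = 0 and in0 = 1 fixed, none of the 2 settings of in3 give n4 = 0.
For example, with in3=0:
n1 = NOR(in3, in4) = NOR(0, 1) = 0
n2 = NOR(in0, n1) = NOR(1, 0) = 0
n3 = AND(n2, in1) = AND(0, 0) = 0
n4 = NAND(n3, in2) = NAND(0, 0) = 1
giving n4 = 1 ≠ 0.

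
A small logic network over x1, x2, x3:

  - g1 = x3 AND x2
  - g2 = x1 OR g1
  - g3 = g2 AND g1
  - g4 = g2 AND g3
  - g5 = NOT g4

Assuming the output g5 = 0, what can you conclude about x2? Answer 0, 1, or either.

1

g5 = NOT g4 must be 0, so g4 = 1.
g4 = g2 AND g3 must be 1, so both g2 = 1 and g3 = 1.
Every assignment with g5 = 0 has x2 = 1; there are 2 such assignment(s).
  x1=0, x2=1, x3=1
  x1=1, x2=1, x3=1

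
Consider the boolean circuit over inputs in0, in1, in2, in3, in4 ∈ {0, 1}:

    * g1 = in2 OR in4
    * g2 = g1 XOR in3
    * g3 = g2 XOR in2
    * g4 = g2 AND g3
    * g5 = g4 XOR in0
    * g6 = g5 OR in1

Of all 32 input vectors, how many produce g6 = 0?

8

g6 = g5 OR in1 must be 0, so both g5 = 0 and in1 = 0.
g5 = g4 XOR in0 must be 0, so g4 and in0 are equal.
Enumerating the 32 input combinations, 8 give g6 = 0 and 24 give g6 = 1.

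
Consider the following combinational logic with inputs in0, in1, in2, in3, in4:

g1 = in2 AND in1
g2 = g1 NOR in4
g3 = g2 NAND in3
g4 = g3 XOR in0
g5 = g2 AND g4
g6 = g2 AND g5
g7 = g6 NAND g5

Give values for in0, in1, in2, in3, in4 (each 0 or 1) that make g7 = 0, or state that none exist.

in0=1, in1=1, in2=0, in3=1, in4=0

Check with in0=1, in1=1, in2=0, in3=1, in4=0:
g1 = in2 AND in1 = 0 AND 1 = 0
g2 = g1 NOR in4 = 0 NOR 0 = 1
g3 = g2 NAND in3 = 1 NAND 1 = 0
g4 = g3 XOR in0 = 0 XOR 1 = 1
g5 = g2 AND g4 = 1 AND 1 = 1
g6 = g2 AND g5 = 1 AND 1 = 1
g7 = g6 NAND g5 = 1 NAND 1 = 0
So g7 = 0 as required.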